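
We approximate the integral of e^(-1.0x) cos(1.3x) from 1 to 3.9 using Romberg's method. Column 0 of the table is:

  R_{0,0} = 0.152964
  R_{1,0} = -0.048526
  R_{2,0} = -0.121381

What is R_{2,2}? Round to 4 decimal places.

R_{1,1} = -0.048526 + (-0.048526 − 0.152964)/3 = -0.115689
R_{2,1} = (4·(-0.121381) − (-0.048526)) / 3 = -0.145666
R_{2,2} = (16·(-0.145666) − (-0.115689)) / 15 = -0.147664

-0.1477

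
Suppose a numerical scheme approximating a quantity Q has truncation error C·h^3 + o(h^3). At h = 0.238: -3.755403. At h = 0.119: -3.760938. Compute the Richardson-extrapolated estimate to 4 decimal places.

-3.7617

The leading error scales as h^3; refining by a factor of 2 reduces it by 2^3 = 8.
Extrapolated value = (8·A(h/2) − A(h)) / (8 − 1)
= (8·(-3.760938) − (-3.755403)) / 7
= -26.332101 / 7 = -3.761729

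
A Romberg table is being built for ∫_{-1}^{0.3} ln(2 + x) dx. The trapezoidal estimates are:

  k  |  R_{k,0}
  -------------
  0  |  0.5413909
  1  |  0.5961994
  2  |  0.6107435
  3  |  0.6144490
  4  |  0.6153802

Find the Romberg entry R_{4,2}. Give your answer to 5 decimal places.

0.61569

Richardson extrapolation on the trapezoidal column (denominator 4−1=3):
R_{3,1} = 0.6144490 + (0.6144490 − 0.6107435)/3 = 0.6156842
R_{4,1} = 0.6153802 + (0.6153802 − 0.6144490)/3 = 0.6156906
R_{4,2} = 0.6156906 + (0.6156906 − 0.6156842)/15 = 0.6156910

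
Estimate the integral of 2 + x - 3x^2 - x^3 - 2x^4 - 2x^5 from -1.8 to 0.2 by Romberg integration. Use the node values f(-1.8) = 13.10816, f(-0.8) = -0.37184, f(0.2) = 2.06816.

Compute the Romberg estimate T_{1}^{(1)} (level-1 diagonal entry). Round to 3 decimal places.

T_{0}^{(0)} (trapezoid, 1 panel, h=2.0000): 15.17632
T_{1}^{(0)} (trapezoid, 2 panels, h=1.0000): 7.21632
T_{1}^{(1)} = 7.21632 + (7.21632 − 15.17632)/3 = 4.56299

4.563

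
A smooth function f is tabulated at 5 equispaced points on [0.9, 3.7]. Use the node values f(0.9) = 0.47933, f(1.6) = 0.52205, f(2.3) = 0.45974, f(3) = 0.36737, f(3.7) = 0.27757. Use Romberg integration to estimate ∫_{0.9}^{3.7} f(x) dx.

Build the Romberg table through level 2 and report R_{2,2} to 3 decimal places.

R_{0,0} (trapezoid, 1 panel, h=2.8000): 1.05966
R_{1,0} (trapezoid, 2 panels, h=1.4000): 1.17347
R_{2,0} (trapezoid, 4 panels, h=0.7000): 1.20933
R_{1,1} = 1.17347 + (1.17347 − 1.05966)/3 = 1.21141
R_{2,1} = 1.20933 + (1.20933 − 1.17347)/3 = 1.22128
R_{2,2} = 1.22128 + (1.22128 − 1.21141)/15 = 1.22194

1.222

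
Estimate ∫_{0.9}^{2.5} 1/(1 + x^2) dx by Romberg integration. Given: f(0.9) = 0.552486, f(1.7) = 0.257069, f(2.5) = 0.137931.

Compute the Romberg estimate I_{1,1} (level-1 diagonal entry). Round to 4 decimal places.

I_{0,0} (trapezoid, 1 panel, h=1.6000): 0.552334
I_{1,0} (trapezoid, 2 panels, h=0.8000): 0.481822
I_{1,1} = 0.481822 + (0.481822 − 0.552334)/3 = 0.458318

0.4583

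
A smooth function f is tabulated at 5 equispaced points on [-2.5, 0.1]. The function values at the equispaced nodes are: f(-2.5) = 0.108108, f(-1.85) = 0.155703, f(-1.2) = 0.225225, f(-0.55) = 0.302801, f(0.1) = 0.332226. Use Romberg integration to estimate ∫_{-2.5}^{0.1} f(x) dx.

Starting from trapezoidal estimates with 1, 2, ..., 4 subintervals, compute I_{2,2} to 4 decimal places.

I_{0,0} (trapezoid, 1 panel, h=2.6000): 0.572434
I_{1,0} (trapezoid, 2 panels, h=1.3000): 0.579010
I_{2,0} (trapezoid, 4 panels, h=0.6500): 0.587532
I_{1,1} = 0.579010 + (0.579010 − 0.572434)/3 = 0.581202
I_{2,1} = 0.587532 + (0.587532 − 0.579010)/3 = 0.590373
I_{2,2} = 0.590373 + (0.590373 − 0.581202)/15 = 0.590984

0.5910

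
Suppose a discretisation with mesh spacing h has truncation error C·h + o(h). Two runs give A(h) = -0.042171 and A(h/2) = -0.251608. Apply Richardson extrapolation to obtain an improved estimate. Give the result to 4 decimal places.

-0.4610

Extrapolated value = (2·A(h/2) − A(h)) / (2 − 1)
= (2·(-0.251608) − (-0.042171)) / 1
= -0.461045 / 1 = -0.461045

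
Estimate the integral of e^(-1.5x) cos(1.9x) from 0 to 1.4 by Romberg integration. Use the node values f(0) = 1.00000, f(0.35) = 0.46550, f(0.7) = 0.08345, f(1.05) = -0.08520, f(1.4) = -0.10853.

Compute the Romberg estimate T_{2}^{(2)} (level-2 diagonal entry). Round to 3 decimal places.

T_{0}^{(0)} (trapezoid, 1 panel, h=1.4000): 0.62403
T_{1}^{(0)} (trapezoid, 2 panels, h=0.7000): 0.37043
T_{2}^{(0)} (trapezoid, 4 panels, h=0.3500): 0.31832
T_{1}^{(1)} = 0.37043 + (0.37043 − 0.62403)/3 = 0.28590
T_{2}^{(1)} = 0.31832 + (0.31832 − 0.37043)/3 = 0.30095
T_{2}^{(2)} = 0.30095 + (0.30095 − 0.28590)/15 = 0.30195

0.302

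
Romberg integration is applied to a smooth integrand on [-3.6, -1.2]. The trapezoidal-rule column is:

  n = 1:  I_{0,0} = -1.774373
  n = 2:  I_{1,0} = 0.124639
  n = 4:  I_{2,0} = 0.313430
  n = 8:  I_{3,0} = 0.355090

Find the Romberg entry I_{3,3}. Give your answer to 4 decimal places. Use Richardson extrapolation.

0.3688

Richardson extrapolation on the trapezoidal column (denominator 4−1=3):
I_{1,1} = 0.124639 + (0.124639 − (-1.774373))/3 = 0.757643
I_{2,1} = (4·0.313430 − 0.124639) / 3 = 0.376360
I_{3,1} = 0.355090 + (0.355090 − 0.313430)/3 = 0.368977
I_{2,2} = 0.376360 + (0.376360 − 0.757643)/15 = 0.350941
I_{3,2} = (16·0.368977 − 0.376360) / 15 = 0.368485
I_{3,3} = (64·0.368485 − 0.350941) / 63 = 0.368763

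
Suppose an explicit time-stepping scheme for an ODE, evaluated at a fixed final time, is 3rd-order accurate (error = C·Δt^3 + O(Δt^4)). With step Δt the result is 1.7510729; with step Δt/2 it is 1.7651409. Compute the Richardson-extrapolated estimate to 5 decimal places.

1.76715

The leading error scales as Δt^3; refining by a factor of 2 reduces it by 2^3 = 8.
Extrapolated value = (8·A(Δt/2) − A(Δt)) / (8 − 1)
= (8·1.7651409 − 1.7510729) / 7
= 12.3700543 / 7 = 1.7671506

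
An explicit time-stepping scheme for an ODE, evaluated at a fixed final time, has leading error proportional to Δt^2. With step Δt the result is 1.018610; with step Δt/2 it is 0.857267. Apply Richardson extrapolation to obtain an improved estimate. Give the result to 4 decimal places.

The leading error scales as Δt^2; refining by a factor of 2 reduces it by 2^2 = 4.
Extrapolated value = (4·A(Δt/2) − A(Δt)) / (4 − 1)
= (4·0.857267 − 1.018610) / 3
= 2.410458 / 3 = 0.803486

0.8035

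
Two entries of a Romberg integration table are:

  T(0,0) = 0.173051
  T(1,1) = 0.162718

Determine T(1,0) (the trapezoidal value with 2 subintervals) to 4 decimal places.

From T(1,1) = (4·T(1,0) − T(0,0))/3, solve for T(1,0):
4·T(1,0) = 3·0.162718 + 0.173051 = 0.661205
T(1,0) = 0.165301

0.1653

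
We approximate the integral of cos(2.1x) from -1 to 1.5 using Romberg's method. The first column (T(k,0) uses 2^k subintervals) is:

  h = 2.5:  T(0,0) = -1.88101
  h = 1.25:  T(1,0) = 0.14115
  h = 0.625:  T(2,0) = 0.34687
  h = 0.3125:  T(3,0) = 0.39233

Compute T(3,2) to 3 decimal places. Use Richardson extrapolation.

0.407

Richardson extrapolation on the trapezoidal column (denominator 4−1=3):
T(2,1) = (4·0.34687 − 0.14115) / 3 = 0.41544
T(3,1) = 0.39233 + (0.39233 − 0.34687)/3 = 0.40748
T(3,2) = (16·0.40748 − 0.41544) / 15 = 0.40695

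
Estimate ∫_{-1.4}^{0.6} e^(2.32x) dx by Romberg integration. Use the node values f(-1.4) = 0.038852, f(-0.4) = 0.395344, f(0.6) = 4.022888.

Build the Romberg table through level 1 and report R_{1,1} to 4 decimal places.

1.8810

R_{0,0} (trapezoid, 1 panel, h=2.0000): 4.061740
R_{1,0} (trapezoid, 2 panels, h=1.0000): 2.426214
R_{1,1} = 2.426214 + (2.426214 − 4.061740)/3 = 1.881039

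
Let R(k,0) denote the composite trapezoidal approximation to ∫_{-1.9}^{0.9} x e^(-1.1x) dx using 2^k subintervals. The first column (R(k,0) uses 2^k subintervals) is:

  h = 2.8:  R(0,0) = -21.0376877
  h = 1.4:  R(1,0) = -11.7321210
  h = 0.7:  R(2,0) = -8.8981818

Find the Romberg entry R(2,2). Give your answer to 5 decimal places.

-7.90842

R(1,1) = -11.7321210 + (-11.7321210 − (-21.0376877))/3 = -8.6302654
R(2,1) = -8.8981818 + (-8.8981818 − (-11.7321210))/3 = -7.9535354
R(2,2) = -7.9535354 + (-7.9535354 − (-8.6302654))/15 = -7.9084201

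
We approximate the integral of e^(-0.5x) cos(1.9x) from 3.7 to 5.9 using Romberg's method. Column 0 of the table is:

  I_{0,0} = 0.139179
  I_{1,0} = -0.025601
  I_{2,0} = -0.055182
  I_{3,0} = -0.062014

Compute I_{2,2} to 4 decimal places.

I_{1,1} = (4·(-0.025601) − 0.139179) / 3 = -0.080528
I_{2,1} = (4·(-0.055182) − (-0.025601)) / 3 = -0.065042
I_{2,2} = (16·(-0.065042) − (-0.080528)) / 15 = -0.064010

-0.0640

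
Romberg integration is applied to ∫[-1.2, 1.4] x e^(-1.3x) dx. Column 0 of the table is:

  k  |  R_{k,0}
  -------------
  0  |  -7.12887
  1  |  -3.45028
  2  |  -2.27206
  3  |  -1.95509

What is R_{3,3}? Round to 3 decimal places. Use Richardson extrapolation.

Richardson extrapolation on the trapezoidal column (denominator 4−1=3):
R_{1,1} = -3.45028 + (-3.45028 − (-7.12887))/3 = -2.22408
R_{2,1} = -2.27206 + (-2.27206 − (-3.45028))/3 = -1.87932
R_{3,1} = (4·(-1.95509) − (-2.27206)) / 3 = -1.84943
R_{2,2} = (16·(-1.87932) − (-2.22408)) / 15 = -1.85634
R_{3,2} = (16·(-1.84943) − (-1.87932)) / 15 = -1.84744
R_{3,3} = -1.84744 + (-1.84744 − (-1.85634))/63 = -1.84730

-1.847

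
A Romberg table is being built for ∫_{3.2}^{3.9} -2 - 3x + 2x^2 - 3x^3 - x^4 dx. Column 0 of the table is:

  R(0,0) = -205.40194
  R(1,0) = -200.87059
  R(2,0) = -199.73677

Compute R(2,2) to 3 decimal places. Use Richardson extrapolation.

Richardson extrapolation on the trapezoidal column (denominator 4−1=3):
R(1,1) = (4·(-200.87059) − (-205.40194)) / 3 = -199.36014
R(2,1) = (4·(-199.73677) − (-200.87059)) / 3 = -199.35883
R(2,2) = -199.35883 + (-199.35883 − (-199.36014))/15 = -199.35874

-199.359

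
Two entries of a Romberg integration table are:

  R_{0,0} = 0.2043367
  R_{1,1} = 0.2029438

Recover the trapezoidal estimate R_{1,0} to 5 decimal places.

0.20329

From R_{1,1} = (4·R_{1,0} − R_{0,0})/3, solve for R_{1,0}:
4·R_{1,0} = 3·0.2029438 + 0.2043367 = 0.8131681
R_{1,0} = 0.2032920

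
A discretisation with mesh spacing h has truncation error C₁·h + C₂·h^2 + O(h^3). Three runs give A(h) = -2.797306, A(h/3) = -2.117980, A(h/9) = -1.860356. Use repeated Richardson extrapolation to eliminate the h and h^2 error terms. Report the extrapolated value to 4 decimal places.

First eliminate the h term (factor 3^1 = 3):
  B₁ = (3·(-2.117980) − (-2.797306))/2 = -1.778317
  B₂ = (3·(-1.860356) − (-2.117980))/2 = -1.731544
Then eliminate the h^2 term (factor 3^2 = 9):
  (9·(-1.731544) − (-1.778317))/8 = -1.725697

-1.7257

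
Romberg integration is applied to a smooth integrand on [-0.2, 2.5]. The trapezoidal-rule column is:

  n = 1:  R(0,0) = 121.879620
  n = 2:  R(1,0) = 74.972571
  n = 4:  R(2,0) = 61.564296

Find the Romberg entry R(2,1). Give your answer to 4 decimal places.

57.0949

Richardson extrapolation on the trapezoidal column (denominator 4−1=3):
R(2,1) = (4·61.564296 − 74.972571) / 3 = 57.094871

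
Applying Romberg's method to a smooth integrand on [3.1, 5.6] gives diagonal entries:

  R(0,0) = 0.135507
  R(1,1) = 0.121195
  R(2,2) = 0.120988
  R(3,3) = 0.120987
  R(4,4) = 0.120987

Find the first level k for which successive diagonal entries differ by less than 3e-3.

k = 2

|R(1,1) − R(0,0)| = 0.014312 ≥ 3e-3
|R(2,2) − R(1,1)| = 0.000207 < 3e-3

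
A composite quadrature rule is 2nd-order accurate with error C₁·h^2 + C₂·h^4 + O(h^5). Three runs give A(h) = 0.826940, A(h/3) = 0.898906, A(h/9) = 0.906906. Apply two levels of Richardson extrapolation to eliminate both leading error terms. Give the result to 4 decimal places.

0.9079

First eliminate the h^2 term (factor 3^2 = 9):
  B₁ = (9·0.898906 − 0.826940)/8 = 0.907902
  B₂ = (9·0.906906 − 0.898906)/8 = 0.907906
Then eliminate the h^4 term (factor 3^4 = 81):
  (81·0.907906 − 0.907902)/80 = 0.907906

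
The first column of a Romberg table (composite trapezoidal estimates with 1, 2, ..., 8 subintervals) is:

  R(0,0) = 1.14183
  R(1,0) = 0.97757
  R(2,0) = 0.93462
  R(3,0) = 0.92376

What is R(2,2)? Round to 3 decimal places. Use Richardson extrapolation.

R(1,1) = (4·0.97757 − 1.14183) / 3 = 0.92282
R(2,1) = 0.93462 + (0.93462 − 0.97757)/3 = 0.92030
R(2,2) = 0.92030 + (0.92030 − 0.92282)/15 = 0.92013

0.920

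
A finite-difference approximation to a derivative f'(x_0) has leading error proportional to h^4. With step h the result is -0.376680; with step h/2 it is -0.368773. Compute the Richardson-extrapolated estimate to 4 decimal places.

Extrapolated value = (16·A(h/2) − A(h)) / (16 − 1)
= (16·(-0.368773) − (-0.376680)) / 15
= -5.523688 / 15 = -0.368246

-0.3682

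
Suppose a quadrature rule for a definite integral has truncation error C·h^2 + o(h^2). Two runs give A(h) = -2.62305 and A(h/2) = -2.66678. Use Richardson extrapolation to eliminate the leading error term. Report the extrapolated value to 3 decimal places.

The leading error scales as h^2; refining by a factor of 2 reduces it by 2^2 = 4.
Extrapolated value = (4·A(h/2) − A(h)) / (4 − 1)
= (4·(-2.66678) − (-2.62305)) / 3
= -8.04407 / 3 = -2.68136

-2.681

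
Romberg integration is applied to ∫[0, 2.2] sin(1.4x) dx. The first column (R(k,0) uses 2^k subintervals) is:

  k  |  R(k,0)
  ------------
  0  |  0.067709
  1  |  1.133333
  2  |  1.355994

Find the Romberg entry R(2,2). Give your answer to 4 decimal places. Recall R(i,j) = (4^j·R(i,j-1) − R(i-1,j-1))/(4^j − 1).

1.4263

R(1,1) = (4·1.133333 − 0.067709) / 3 = 1.488541
R(2,1) = (4·1.355994 − 1.133333) / 3 = 1.430214
R(2,2) = 1.430214 + (1.430214 − 1.488541)/15 = 1.426326
(Column j=1 coincides with Simpson's rule on the same nodes.)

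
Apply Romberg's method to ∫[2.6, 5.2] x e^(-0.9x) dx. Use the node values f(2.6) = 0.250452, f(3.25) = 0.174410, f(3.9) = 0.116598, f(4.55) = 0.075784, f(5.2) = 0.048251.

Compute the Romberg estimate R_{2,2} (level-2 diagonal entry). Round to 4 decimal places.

0.3321

R_{0,0} (trapezoid, 1 panel, h=2.6000): 0.388314
R_{1,0} (trapezoid, 2 panels, h=1.3000): 0.345734
R_{2,0} (trapezoid, 4 panels, h=0.6500): 0.335493
R_{1,1} = 0.345734 + (0.345734 − 0.388314)/3 = 0.331541
R_{2,1} = 0.335493 + (0.335493 − 0.345734)/3 = 0.332079
R_{2,2} = 0.332079 + (0.332079 − 0.331541)/15 = 0.332115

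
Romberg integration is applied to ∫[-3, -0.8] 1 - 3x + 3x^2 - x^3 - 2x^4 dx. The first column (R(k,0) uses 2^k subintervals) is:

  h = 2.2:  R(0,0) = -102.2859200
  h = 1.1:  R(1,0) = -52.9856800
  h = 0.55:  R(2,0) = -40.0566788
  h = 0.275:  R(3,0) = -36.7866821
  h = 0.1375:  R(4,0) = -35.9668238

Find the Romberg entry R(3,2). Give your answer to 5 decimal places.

-35.69333

Richardson extrapolation on the trapezoidal column (denominator 4−1=3):
R(2,1) = (4·(-40.0566788) − (-52.9856800)) / 3 = -35.7470117
R(3,1) = -36.7866821 + (-36.7866821 − (-40.0566788))/3 = -35.6966832
R(3,2) = -35.6966832 + (-35.6966832 − (-35.7470117))/15 = -35.6933280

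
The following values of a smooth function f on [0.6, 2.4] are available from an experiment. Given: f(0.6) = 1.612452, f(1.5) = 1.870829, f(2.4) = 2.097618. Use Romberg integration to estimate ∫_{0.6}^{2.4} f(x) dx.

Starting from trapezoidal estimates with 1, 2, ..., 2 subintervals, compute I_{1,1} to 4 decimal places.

3.3580

I_{0,0} (trapezoid, 1 panel, h=1.8000): 3.339063
I_{1,0} (trapezoid, 2 panels, h=0.9000): 3.353278
I_{1,1} = 3.353278 + (3.353278 − 3.339063)/3 = 3.358016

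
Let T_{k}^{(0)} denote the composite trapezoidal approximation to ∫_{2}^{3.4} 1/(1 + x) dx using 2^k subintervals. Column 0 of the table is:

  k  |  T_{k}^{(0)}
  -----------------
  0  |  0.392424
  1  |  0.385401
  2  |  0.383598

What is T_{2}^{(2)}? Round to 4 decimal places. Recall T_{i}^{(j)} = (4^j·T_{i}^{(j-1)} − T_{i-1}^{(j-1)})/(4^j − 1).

0.3830

T_{1}^{(1)} = 0.385401 + (0.385401 − 0.392424)/3 = 0.383060
T_{2}^{(1)} = 0.383598 + (0.383598 − 0.385401)/3 = 0.382997
T_{2}^{(2)} = (16·0.382997 − 0.383060) / 15 = 0.382993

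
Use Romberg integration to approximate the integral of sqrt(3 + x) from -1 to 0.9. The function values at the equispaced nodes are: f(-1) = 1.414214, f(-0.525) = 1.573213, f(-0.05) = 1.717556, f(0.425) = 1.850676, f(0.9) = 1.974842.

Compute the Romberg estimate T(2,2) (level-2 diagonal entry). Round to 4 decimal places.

3.2490

T(0,0) (trapezoid, 1 panel, h=1.9000): 3.219603
T(1,0) (trapezoid, 2 panels, h=0.9500): 3.241480
T(2,0) (trapezoid, 4 panels, h=0.4750): 3.247087
T(1,1) = 3.241480 + (3.241480 − 3.219603)/3 = 3.248772
T(2,1) = 3.247087 + (3.247087 − 3.241480)/3 = 3.248956
T(2,2) = 3.248956 + (3.248956 − 3.248772)/15 = 3.248968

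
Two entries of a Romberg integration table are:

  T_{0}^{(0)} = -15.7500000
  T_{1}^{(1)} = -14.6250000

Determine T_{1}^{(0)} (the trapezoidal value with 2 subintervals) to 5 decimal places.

-14.90625

From T_{1}^{(1)} = (4·T_{1}^{(0)} − T_{0}^{(0)})/3, solve for T_{1}^{(0)}:
4·T_{1}^{(0)} = 3·(-14.6250000) + (-15.7500000) = -59.6250000
T_{1}^{(0)} = -14.9062500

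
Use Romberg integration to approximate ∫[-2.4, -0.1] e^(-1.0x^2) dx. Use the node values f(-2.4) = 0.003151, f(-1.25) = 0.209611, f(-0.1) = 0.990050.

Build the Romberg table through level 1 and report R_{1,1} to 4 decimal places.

0.7021

R_{0,0} (trapezoid, 1 panel, h=2.3000): 1.142181
R_{1,0} (trapezoid, 2 panels, h=1.1500): 0.812143
R_{1,1} = 0.812143 + (0.812143 − 1.142181)/3 = 0.702130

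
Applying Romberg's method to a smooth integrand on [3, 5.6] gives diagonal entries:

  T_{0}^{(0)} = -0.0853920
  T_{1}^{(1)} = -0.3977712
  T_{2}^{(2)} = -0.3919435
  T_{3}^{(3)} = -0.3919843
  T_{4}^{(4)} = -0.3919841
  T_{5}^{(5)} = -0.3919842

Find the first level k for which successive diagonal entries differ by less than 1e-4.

k = 3

|T_{1}^{(1)} − T_{0}^{(0)}| = 0.3123792 ≥ 1e-4
|T_{2}^{(2)} − T_{1}^{(1)}| = 0.0058277 ≥ 1e-4
|T_{3}^{(3)} − T_{2}^{(2)}| = 0.0000408 < 1e-4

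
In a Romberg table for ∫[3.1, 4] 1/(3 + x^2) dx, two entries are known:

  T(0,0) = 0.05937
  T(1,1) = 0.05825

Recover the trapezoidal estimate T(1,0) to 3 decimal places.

0.059

From T(1,1) = (4·T(1,0) − T(0,0))/3, solve for T(1,0):
4·T(1,0) = 3·0.05825 + 0.05937 = 0.23412
T(1,0) = 0.05853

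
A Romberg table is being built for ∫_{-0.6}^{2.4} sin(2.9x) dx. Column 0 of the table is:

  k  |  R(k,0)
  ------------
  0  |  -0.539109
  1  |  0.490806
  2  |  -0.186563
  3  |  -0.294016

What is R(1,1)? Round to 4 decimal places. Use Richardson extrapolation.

Richardson extrapolation on the trapezoidal column (denominator 4−1=3):
R(1,1) = (4·0.490806 − (-0.539109)) / 3 = 0.834111
(Column j=1 coincides with Simpson's rule on the same nodes.)

0.8341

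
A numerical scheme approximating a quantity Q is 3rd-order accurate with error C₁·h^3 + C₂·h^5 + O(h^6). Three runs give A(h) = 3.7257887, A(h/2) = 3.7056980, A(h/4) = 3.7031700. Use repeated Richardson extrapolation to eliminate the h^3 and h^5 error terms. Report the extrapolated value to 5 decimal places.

First eliminate the h^3 term (factor 2^3 = 8):
  B₁ = (8·3.7056980 − 3.7257887)/7 = 3.7028279
  B₂ = (8·3.7031700 − 3.7056980)/7 = 3.7028089
Then eliminate the h^5 term (factor 2^5 = 32):
  (32·3.7028089 − 3.7028279)/31 = 3.7028083

3.70281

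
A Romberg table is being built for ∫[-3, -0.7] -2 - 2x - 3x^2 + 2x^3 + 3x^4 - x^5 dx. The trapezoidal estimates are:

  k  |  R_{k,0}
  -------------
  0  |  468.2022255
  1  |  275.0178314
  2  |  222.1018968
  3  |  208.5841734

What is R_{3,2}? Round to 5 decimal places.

204.05260

R_{2,1} = (4·222.1018968 − 275.0178314) / 3 = 204.4632519
R_{3,1} = 208.5841734 + (208.5841734 − 222.1018968)/3 = 204.0782656
R_{3,2} = (16·204.0782656 − 204.4632519) / 15 = 204.0525998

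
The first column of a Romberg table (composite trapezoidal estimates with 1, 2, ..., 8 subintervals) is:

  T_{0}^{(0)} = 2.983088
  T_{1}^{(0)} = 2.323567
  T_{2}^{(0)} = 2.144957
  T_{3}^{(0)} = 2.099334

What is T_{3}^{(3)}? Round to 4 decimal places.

2.0840

Richardson extrapolation on the trapezoidal column (denominator 4−1=3):
T_{1}^{(1)} = (4·2.323567 − 2.983088) / 3 = 2.103727
T_{2}^{(1)} = (4·2.144957 − 2.323567) / 3 = 2.085420
T_{3}^{(1)} = (4·2.099334 − 2.144957) / 3 = 2.084126
T_{2}^{(2)} = 2.085420 + (2.085420 − 2.103727)/15 = 2.084200
T_{3}^{(2)} = 2.084126 + (2.084126 − 2.085420)/15 = 2.084040
T_{3}^{(3)} = 2.084040 + (2.084040 − 2.084200)/63 = 2.084037
(Column j=1 coincides with Simpson's rule on the same nodes.)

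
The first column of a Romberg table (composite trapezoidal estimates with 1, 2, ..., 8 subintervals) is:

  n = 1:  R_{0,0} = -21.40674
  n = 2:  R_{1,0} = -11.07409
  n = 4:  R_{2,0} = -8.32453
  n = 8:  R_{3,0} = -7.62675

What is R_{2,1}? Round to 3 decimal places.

Richardson extrapolation on the trapezoidal column (denominator 4−1=3):
R_{2,1} = (4·(-8.32453) − (-11.07409)) / 3 = -7.40801

-7.408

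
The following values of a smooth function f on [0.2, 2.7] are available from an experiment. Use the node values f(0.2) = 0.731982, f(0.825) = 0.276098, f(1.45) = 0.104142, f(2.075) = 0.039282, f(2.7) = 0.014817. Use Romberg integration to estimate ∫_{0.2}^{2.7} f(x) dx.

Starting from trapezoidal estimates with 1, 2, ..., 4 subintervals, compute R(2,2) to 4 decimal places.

R(0,0) (trapezoid, 1 panel, h=2.5000): 0.933499
R(1,0) (trapezoid, 2 panels, h=1.2500): 0.596927
R(2,0) (trapezoid, 4 panels, h=0.6250): 0.495576
R(1,1) = 0.596927 + (0.596927 − 0.933499)/3 = 0.484736
R(2,1) = 0.495576 + (0.495576 − 0.596927)/3 = 0.461792
R(2,2) = 0.461792 + (0.461792 − 0.484736)/15 = 0.460262

0.4603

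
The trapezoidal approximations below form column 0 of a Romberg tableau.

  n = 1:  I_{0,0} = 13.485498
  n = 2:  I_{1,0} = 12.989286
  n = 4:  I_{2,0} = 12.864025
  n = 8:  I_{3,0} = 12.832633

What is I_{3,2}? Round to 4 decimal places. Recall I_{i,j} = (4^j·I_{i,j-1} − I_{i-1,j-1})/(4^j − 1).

I_{2,1} = (4·12.864025 − 12.989286) / 3 = 12.822271
I_{3,1} = 12.832633 + (12.832633 − 12.864025)/3 = 12.822169
I_{3,2} = (16·12.822169 − 12.822271) / 15 = 12.822162
(Column j=1 coincides with Simpson's rule on the same nodes.)

12.8222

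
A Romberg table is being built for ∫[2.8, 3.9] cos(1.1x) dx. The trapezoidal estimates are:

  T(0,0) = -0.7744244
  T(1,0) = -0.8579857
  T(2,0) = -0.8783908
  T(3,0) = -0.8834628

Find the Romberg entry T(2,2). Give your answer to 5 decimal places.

-0.88515

T(1,1) = (4·(-0.8579857) − (-0.7744244)) / 3 = -0.8858395
T(2,1) = (4·(-0.8783908) − (-0.8579857)) / 3 = -0.8851925
T(2,2) = (16·(-0.8851925) − (-0.8858395)) / 15 = -0.8851494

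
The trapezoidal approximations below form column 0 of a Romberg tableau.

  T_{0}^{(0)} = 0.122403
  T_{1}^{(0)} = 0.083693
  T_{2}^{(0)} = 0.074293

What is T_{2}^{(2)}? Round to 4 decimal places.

0.0712

T_{1}^{(1)} = (4·0.083693 − 0.122403) / 3 = 0.070790
T_{2}^{(1)} = (4·0.074293 − 0.083693) / 3 = 0.071160
T_{2}^{(2)} = (16·0.071160 − 0.070790) / 15 = 0.071185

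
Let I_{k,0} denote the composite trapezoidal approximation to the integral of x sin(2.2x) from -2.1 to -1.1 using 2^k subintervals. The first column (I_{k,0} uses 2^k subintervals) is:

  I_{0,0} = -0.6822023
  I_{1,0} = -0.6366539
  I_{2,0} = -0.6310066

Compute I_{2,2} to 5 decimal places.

-0.62963

Richardson extrapolation on the trapezoidal column (denominator 4−1=3):
I_{1,1} = (4·(-0.6366539) − (-0.6822023)) / 3 = -0.6214711
I_{2,1} = -0.6310066 + (-0.6310066 − (-0.6366539))/3 = -0.6291242
I_{2,2} = (16·(-0.6291242) − (-0.6214711)) / 15 = -0.6296344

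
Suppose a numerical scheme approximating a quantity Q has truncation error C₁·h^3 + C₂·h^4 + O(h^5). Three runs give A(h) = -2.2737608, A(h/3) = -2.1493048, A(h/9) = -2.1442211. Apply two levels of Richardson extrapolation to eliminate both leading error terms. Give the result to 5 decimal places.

First eliminate the h^3 term (factor 3^3 = 27):
  B₁ = (27·(-2.1493048) − (-2.2737608))/26 = -2.1445180
  B₂ = (27·(-2.1442211) − (-2.1493048))/26 = -2.1440256
Then eliminate the h^4 term (factor 3^4 = 81):
  (81·(-2.1440256) − (-2.1445180))/80 = -2.1440194

-2.14402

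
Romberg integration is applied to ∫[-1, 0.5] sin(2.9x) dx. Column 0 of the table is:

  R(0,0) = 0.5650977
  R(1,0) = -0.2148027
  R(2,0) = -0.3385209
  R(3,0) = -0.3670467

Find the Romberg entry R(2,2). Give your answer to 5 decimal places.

Richardson extrapolation on the trapezoidal column (denominator 4−1=3):
R(1,1) = -0.2148027 + (-0.2148027 − 0.5650977)/3 = -0.4747695
R(2,1) = -0.3385209 + (-0.3385209 − (-0.2148027))/3 = -0.3797603
R(2,2) = (16·(-0.3797603) − (-0.4747695)) / 15 = -0.3734264

-0.37343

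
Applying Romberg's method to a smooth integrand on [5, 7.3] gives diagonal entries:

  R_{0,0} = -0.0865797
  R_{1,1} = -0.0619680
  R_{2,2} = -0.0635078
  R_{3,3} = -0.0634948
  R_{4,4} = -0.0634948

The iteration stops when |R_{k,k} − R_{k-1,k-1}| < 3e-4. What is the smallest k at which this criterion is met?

k = 3

|R_{1,1} − R_{0,0}| = 0.0246117 ≥ 3e-4
|R_{2,2} − R_{1,1}| = 0.0015398 ≥ 3e-4
|R_{3,3} − R_{2,2}| = 0.0000130 < 3e-4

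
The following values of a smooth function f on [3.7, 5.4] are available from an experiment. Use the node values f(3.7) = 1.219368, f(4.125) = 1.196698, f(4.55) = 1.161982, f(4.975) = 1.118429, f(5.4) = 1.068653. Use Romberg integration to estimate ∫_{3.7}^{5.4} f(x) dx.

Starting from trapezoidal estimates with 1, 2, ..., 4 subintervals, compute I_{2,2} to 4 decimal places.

1.9653

I_{0,0} (trapezoid, 1 panel, h=1.7000): 1.944818
I_{1,0} (trapezoid, 2 panels, h=0.8500): 1.960094
I_{2,0} (trapezoid, 4 panels, h=0.4250): 1.963976
I_{1,1} = 1.960094 + (1.960094 − 1.944818)/3 = 1.965186
I_{2,1} = 1.963976 + (1.963976 − 1.960094)/3 = 1.965270
I_{2,2} = 1.965270 + (1.965270 − 1.965186)/15 = 1.965276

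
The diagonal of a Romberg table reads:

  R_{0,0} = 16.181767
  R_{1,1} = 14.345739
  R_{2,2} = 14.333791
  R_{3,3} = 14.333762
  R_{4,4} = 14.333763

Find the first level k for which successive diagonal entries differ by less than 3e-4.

k = 3

|R_{1,1} − R_{0,0}| = 1.836028 ≥ 3e-4
|R_{2,2} − R_{1,1}| = 0.011948 ≥ 3e-4
|R_{3,3} − R_{2,2}| = 0.000029 < 3e-4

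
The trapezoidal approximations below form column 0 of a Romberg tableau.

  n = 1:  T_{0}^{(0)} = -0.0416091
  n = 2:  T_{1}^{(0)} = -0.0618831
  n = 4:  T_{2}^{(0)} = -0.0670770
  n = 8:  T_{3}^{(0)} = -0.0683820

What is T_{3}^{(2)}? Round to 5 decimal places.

-0.06882

T_{2}^{(1)} = (4·(-0.0670770) − (-0.0618831)) / 3 = -0.0688083
T_{3}^{(1)} = -0.0683820 + (-0.0683820 − (-0.0670770))/3 = -0.0688170
T_{3}^{(2)} = -0.0688170 + (-0.0688170 − (-0.0688083))/15 = -0.0688176
(Column j=1 coincides with Simpson's rule on the same nodes.)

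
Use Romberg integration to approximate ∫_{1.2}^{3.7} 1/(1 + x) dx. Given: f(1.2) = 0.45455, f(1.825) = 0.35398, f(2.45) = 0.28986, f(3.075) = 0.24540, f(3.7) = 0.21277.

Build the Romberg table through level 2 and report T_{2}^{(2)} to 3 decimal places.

T_{0}^{(0)} (trapezoid, 1 panel, h=2.5000): 0.83415
T_{1}^{(0)} (trapezoid, 2 panels, h=1.2500): 0.77940
T_{2}^{(0)} (trapezoid, 4 panels, h=0.6250): 0.76431
T_{1}^{(1)} = 0.77940 + (0.77940 − 0.83415)/3 = 0.76115
T_{2}^{(1)} = 0.76431 + (0.76431 − 0.77940)/3 = 0.75928
T_{2}^{(2)} = 0.75928 + (0.75928 − 0.76115)/15 = 0.75916

0.759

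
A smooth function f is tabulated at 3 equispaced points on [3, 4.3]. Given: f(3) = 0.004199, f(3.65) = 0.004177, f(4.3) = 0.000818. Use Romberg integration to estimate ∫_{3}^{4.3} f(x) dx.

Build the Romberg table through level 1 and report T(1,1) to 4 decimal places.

T(0,0) (trapezoid, 1 panel, h=1.3000): 0.003261
T(1,0) (trapezoid, 2 panels, h=0.6500): 0.004346
T(1,1) = 0.004346 + (0.004346 − 0.003261)/3 = 0.004708

0.0047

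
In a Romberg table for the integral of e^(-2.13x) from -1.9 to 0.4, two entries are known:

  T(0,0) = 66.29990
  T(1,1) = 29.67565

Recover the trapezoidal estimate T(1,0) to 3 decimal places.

From T(1,1) = (4·T(1,0) − T(0,0))/3, solve for T(1,0):
4·T(1,0) = 3·29.67565 + 66.29990 = 155.32685
T(1,0) = 38.83171

38.832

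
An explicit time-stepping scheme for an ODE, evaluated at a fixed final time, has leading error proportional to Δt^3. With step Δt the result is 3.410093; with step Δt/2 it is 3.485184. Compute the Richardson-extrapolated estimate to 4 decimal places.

The leading error scales as Δt^3; refining by a factor of 2 reduces it by 2^3 = 8.
Extrapolated value = (8·A(Δt/2) − A(Δt)) / (8 − 1)
= (8·3.485184 − 3.410093) / 7
= 24.471379 / 7 = 3.495911

3.4959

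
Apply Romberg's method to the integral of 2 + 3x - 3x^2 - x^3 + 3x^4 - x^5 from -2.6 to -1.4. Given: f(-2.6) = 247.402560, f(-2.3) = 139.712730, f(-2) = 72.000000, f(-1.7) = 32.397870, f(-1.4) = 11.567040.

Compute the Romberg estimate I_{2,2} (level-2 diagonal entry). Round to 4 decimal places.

I_{0,0} (trapezoid, 1 panel, h=1.2000): 155.381760
I_{1,0} (trapezoid, 2 panels, h=0.6000): 120.890880
I_{2,0} (trapezoid, 4 panels, h=0.3000): 112.078620
I_{1,1} = 120.890880 + (120.890880 − 155.381760)/3 = 109.393920
I_{2,1} = 112.078620 + (112.078620 − 120.890880)/3 = 109.141200
I_{2,2} = 109.141200 + (109.141200 − 109.393920)/15 = 109.124352

109.1244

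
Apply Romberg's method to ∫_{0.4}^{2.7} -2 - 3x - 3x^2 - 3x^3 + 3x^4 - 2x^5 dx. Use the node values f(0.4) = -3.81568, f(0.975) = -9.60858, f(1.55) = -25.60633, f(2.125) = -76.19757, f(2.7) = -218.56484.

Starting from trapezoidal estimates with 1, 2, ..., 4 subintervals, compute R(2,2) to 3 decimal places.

-117.804

R(0,0) (trapezoid, 1 panel, h=2.3000): -255.73760
R(1,0) (trapezoid, 2 panels, h=1.1500): -157.31608
R(2,0) (trapezoid, 4 panels, h=0.5750): -127.99658
R(1,1) = -157.31608 + (-157.31608 − (-255.73760))/3 = -124.50891
R(2,1) = -127.99658 + (-127.99658 − (-157.31608))/3 = -118.22341
R(2,2) = -118.22341 + (-118.22341 − (-124.50891))/15 = -117.80438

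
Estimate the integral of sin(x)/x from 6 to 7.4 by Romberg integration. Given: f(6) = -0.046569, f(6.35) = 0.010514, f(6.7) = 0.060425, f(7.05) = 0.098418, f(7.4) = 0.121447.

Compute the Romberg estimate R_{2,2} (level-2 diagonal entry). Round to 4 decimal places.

0.0737

R_{0,0} (trapezoid, 1 panel, h=1.4000): 0.052415
R_{1,0} (trapezoid, 2 panels, h=0.7000): 0.068505
R_{2,0} (trapezoid, 4 panels, h=0.3500): 0.072379
R_{1,1} = 0.068505 + (0.068505 − 0.052415)/3 = 0.073868
R_{2,1} = 0.072379 + (0.072379 − 0.068505)/3 = 0.073670
R_{2,2} = 0.073670 + (0.073670 − 0.073868)/15 = 0.073657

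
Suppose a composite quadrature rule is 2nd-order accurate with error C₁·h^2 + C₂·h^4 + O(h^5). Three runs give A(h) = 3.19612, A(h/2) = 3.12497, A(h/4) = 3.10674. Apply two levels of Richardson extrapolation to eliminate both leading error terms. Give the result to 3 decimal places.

First eliminate the h^2 term (factor 2^2 = 4):
  B₁ = (4·3.12497 − 3.19612)/3 = 3.10125
  B₂ = (4·3.10674 − 3.12497)/3 = 3.10066
Then eliminate the h^4 term (factor 2^4 = 16):
  (16·3.10066 − 3.10125)/15 = 3.10062

3.101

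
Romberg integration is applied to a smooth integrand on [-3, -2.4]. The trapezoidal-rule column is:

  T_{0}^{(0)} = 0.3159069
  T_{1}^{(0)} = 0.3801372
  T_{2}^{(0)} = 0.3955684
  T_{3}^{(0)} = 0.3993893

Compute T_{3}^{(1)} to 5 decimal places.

0.40066

Richardson extrapolation on the trapezoidal column (denominator 4−1=3):
T_{3}^{(1)} = 0.3993893 + (0.3993893 − 0.3955684)/3 = 0.4006629
(Column j=1 coincides with Simpson's rule on the same nodes.)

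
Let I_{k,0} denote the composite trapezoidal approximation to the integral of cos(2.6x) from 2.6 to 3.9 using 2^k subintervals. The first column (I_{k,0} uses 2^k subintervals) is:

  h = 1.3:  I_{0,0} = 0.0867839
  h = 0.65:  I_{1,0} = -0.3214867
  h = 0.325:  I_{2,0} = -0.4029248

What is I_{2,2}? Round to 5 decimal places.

-0.42824

Richardson extrapolation on the trapezoidal column (denominator 4−1=3):
I_{1,1} = (4·(-0.3214867) − 0.0867839) / 3 = -0.4575769
I_{2,1} = -0.4029248 + (-0.4029248 − (-0.3214867))/3 = -0.4300708
I_{2,2} = -0.4300708 + (-0.4300708 − (-0.4575769))/15 = -0.4282371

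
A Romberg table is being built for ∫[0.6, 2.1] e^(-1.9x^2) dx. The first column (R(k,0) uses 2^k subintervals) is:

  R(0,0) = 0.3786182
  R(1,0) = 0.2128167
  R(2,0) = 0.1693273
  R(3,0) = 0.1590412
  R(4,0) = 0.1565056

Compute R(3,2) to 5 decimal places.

R(2,1) = 0.1693273 + (0.1693273 − 0.2128167)/3 = 0.1548308
R(3,1) = (4·0.1590412 − 0.1693273) / 3 = 0.1556125
R(3,2) = (16·0.1556125 − 0.1548308) / 15 = 0.1556646

0.15566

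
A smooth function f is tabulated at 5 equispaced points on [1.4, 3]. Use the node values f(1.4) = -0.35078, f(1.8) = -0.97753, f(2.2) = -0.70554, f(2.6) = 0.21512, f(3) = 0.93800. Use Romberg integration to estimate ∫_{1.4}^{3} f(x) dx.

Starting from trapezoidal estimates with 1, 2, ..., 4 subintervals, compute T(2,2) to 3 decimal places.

-0.511

T(0,0) (trapezoid, 1 panel, h=1.6000): 0.46978
T(1,0) (trapezoid, 2 panels, h=0.8000): -0.32954
T(2,0) (trapezoid, 4 panels, h=0.4000): -0.46974
T(1,1) = -0.32954 + (-0.32954 − 0.46978)/3 = -0.59598
T(2,1) = -0.46974 + (-0.46974 − (-0.32954))/3 = -0.51647
T(2,2) = -0.51647 + (-0.51647 − (-0.59598))/15 = -0.51117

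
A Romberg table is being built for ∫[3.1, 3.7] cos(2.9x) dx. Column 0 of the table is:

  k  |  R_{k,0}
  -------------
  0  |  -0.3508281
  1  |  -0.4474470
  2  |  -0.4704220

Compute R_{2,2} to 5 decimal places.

-0.47798

Richardson extrapolation on the trapezoidal column (denominator 4−1=3):
R_{1,1} = -0.4474470 + (-0.4474470 − (-0.3508281))/3 = -0.4796533
R_{2,1} = -0.4704220 + (-0.4704220 − (-0.4474470))/3 = -0.4780803
R_{2,2} = -0.4780803 + (-0.4780803 − (-0.4796533))/15 = -0.4779754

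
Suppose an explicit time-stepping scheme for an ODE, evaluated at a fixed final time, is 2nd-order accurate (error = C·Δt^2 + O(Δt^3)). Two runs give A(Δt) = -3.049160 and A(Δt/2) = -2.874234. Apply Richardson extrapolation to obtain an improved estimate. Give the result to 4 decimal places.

Extrapolated value = (4·A(Δt/2) − A(Δt)) / (4 − 1)
= (4·(-2.874234) − (-3.049160)) / 3
= -8.447776 / 3 = -2.815925

-2.8159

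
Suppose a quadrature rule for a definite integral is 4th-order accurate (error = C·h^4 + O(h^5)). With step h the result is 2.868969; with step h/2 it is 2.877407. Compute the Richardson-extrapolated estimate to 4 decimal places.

2.8780

The leading error scales as h^4; refining by a factor of 2 reduces it by 2^4 = 16.
Extrapolated value = (16·A(h/2) − A(h)) / (16 − 1)
= (16·2.877407 − 2.868969) / 15
= 43.169543 / 15 = 2.877970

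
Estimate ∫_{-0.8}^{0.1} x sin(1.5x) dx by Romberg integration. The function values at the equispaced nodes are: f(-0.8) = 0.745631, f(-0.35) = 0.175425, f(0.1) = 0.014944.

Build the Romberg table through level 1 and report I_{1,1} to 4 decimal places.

I_{0,0} (trapezoid, 1 panel, h=0.9000): 0.342259
I_{1,0} (trapezoid, 2 panels, h=0.4500): 0.250071
I_{1,1} = 0.250071 + (0.250071 − 0.342259)/3 = 0.219342

0.2193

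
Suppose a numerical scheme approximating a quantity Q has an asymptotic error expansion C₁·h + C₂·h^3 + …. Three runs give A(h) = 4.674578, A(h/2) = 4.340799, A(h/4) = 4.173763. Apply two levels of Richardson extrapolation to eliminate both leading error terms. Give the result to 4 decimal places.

4.0067

First eliminate the h term (factor 2^1 = 2):
  B₁ = (2·4.340799 − 4.674578)/1 = 4.007020
  B₂ = (2·4.173763 − 4.340799)/1 = 4.006727
Then eliminate the h^3 term (factor 2^3 = 8):
  (8·4.006727 − 4.007020)/7 = 4.006685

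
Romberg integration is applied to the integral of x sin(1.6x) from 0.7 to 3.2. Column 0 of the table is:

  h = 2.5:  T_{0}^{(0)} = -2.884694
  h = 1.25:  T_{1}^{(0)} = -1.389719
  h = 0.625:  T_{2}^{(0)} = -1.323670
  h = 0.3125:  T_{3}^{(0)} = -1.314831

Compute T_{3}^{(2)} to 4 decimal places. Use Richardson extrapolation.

T_{2}^{(1)} = (4·(-1.323670) − (-1.389719)) / 3 = -1.301654
T_{3}^{(1)} = -1.314831 + (-1.314831 − (-1.323670))/3 = -1.311885
T_{3}^{(2)} = (16·(-1.311885) − (-1.301654)) / 15 = -1.312567

-1.3126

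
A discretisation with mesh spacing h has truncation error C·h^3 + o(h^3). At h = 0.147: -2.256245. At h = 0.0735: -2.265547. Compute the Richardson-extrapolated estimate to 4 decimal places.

-2.2669

The leading error scales as h^3; refining by a factor of 2 reduces it by 2^3 = 8.
Extrapolated value = (8·A(h/2) − A(h)) / (8 − 1)
= (8·(-2.265547) − (-2.256245)) / 7
= -15.868131 / 7 = -2.266876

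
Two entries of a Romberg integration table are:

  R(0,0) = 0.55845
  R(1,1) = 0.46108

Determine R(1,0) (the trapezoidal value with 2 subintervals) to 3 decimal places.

0.485

From R(1,1) = (4·R(1,0) − R(0,0))/3, solve for R(1,0):
4·R(1,0) = 3·0.46108 + 0.55845 = 1.94169
R(1,0) = 0.48542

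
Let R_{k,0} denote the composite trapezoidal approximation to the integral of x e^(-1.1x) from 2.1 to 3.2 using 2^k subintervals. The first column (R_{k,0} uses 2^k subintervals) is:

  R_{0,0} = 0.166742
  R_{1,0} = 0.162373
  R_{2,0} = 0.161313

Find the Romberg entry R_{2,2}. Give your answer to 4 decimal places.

R_{1,1} = (4·0.162373 − 0.166742) / 3 = 0.160917
R_{2,1} = (4·0.161313 − 0.162373) / 3 = 0.160960
R_{2,2} = 0.160960 + (0.160960 − 0.160917)/15 = 0.160963
(Column j=1 coincides with Simpson's rule on the same nodes.)

0.1610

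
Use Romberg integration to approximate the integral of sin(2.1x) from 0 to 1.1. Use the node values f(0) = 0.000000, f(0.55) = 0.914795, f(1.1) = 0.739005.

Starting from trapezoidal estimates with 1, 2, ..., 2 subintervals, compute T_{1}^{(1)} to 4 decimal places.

0.8063

T_{0}^{(0)} (trapezoid, 1 panel, h=1.1000): 0.406453
T_{1}^{(0)} (trapezoid, 2 panels, h=0.5500): 0.706364
T_{1}^{(1)} = 0.706364 + (0.706364 − 0.406453)/3 = 0.806334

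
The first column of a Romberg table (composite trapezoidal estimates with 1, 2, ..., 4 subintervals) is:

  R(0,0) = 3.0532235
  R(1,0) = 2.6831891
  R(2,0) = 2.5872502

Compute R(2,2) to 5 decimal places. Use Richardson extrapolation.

R(1,1) = (4·2.6831891 − 3.0532235) / 3 = 2.5598443
R(2,1) = 2.5872502 + (2.5872502 − 2.6831891)/3 = 2.5552706
R(2,2) = (16·2.5552706 − 2.5598443) / 15 = 2.5549657

2.55497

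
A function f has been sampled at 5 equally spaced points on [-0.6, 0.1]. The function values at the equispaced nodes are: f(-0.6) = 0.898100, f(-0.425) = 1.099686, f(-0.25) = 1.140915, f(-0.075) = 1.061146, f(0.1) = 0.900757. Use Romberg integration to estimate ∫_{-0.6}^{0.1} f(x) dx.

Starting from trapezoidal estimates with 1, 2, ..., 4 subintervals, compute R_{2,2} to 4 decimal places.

R_{0,0} (trapezoid, 1 panel, h=0.7000): 0.629600
R_{1,0} (trapezoid, 2 panels, h=0.3500): 0.714120
R_{2,0} (trapezoid, 4 panels, h=0.1750): 0.735206
R_{1,1} = 0.714120 + (0.714120 − 0.629600)/3 = 0.742293
R_{2,1} = 0.735206 + (0.735206 − 0.714120)/3 = 0.742235
R_{2,2} = 0.742235 + (0.742235 − 0.742293)/15 = 0.742231

0.7422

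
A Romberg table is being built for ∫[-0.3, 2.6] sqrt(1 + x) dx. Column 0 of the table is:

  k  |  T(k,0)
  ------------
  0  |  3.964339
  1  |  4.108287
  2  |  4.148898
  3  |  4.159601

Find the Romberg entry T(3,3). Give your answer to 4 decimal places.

Richardson extrapolation on the trapezoidal column (denominator 4−1=3):
T(1,1) = (4·4.108287 − 3.964339) / 3 = 4.156270
T(2,1) = (4·4.148898 − 4.108287) / 3 = 4.162435
T(3,1) = (4·4.159601 − 4.148898) / 3 = 4.163169
T(2,2) = 4.162435 + (4.162435 − 4.156270)/15 = 4.162846
T(3,2) = 4.163169 + (4.163169 − 4.162435)/15 = 4.163218
T(3,3) = 4.163218 + (4.163218 − 4.162846)/63 = 4.163224
(Column j=1 coincides with Simpson's rule on the same nodes.)

4.1632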